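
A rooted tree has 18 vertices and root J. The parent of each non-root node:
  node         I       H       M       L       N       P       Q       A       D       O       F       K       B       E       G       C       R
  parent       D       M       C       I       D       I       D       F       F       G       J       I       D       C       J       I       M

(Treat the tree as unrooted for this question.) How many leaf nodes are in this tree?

Exactly 11 nodes have a single neighbour: A, B, E, H, K, L, N, O, P, Q, R.

11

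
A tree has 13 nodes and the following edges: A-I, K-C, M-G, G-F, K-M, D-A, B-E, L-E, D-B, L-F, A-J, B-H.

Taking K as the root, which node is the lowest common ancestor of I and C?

I's ancestor chain is I, A, D, B, E, L, F, G, M, K and C's is C, K; they first meet at K.

K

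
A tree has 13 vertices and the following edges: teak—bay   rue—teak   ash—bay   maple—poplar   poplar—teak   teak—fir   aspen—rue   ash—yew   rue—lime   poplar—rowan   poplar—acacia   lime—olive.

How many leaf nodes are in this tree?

Exactly 7 nodes have a single neighbour: acacia, aspen, fir, maple, olive, rowan, yew.

7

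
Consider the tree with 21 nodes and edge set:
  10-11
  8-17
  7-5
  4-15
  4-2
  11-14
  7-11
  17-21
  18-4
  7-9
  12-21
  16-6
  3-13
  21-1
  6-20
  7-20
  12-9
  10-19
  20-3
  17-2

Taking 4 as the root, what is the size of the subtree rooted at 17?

17

17's subtree: {17, 21, 8, 12, 1, 9, 7, 20, 5, 11, 6, 3, 10, 14, 16, 13, 19}, size 17.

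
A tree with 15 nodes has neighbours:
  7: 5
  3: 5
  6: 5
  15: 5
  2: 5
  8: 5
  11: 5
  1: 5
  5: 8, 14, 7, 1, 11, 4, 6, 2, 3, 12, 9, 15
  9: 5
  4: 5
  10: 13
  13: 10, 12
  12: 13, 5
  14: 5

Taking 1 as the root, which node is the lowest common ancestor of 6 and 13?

6's ancestor chain is 6, 5, 1 and 13's is 13, 12, 5, 1; they first meet at 5.

5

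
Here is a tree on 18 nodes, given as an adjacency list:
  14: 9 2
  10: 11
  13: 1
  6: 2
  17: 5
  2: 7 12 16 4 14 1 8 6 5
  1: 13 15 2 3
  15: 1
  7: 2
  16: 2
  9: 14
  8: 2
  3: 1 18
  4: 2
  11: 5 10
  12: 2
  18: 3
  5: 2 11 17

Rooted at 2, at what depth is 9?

Climbing from 9 to the root: 9 → 14 → 2. That's 2 steps.

2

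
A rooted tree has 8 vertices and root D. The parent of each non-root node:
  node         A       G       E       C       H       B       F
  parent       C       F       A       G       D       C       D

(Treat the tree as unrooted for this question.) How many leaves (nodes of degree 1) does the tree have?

Exactly 3 nodes have a single neighbour: B, E, H.

3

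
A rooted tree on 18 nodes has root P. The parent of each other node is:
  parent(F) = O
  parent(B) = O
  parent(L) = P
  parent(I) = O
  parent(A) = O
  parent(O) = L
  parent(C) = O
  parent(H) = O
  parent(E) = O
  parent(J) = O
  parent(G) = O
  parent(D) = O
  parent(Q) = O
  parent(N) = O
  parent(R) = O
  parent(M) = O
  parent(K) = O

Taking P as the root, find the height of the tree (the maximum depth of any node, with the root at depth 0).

N sits deepest: P – L – O – N — 3 edges from the root.

3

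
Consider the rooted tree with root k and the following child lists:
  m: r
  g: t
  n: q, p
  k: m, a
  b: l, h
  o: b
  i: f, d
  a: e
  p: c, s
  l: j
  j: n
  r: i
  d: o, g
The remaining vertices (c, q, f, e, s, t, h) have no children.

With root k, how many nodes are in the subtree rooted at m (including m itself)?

The subtree rooted at m contains: m, r, i, f, d, o, g, b, t, h, l, j, n, q, p, s, c — 17 nodes.

17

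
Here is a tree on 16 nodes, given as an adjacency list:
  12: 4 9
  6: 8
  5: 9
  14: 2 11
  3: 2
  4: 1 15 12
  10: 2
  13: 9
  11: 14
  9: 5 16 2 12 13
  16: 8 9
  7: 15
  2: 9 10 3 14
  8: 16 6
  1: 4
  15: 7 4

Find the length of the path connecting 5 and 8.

The path is 5–9–16–8, which has 3 edges.

3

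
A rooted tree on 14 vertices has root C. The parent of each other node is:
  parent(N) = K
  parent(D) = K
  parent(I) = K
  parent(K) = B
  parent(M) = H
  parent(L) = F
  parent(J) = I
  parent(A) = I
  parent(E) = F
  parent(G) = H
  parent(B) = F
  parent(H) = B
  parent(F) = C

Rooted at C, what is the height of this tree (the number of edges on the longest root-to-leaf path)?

5

The longest root-to-leaf path is C–F–B–K–I–J (5 edges).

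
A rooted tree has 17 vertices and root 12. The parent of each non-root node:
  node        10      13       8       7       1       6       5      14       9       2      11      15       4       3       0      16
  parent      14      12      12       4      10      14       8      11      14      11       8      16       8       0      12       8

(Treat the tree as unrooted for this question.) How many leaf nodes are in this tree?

9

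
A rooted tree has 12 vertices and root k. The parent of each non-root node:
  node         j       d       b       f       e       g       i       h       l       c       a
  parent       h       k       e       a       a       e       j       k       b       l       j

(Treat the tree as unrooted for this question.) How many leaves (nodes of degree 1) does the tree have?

Degree-1 nodes: c, d, f, g, i — 5 of them.

5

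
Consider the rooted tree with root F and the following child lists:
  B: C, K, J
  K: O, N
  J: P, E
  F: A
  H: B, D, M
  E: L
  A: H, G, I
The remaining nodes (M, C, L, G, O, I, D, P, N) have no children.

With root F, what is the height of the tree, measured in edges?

A deepest node is L, reached by F – A – H – B – J – E – L.
That path has 6 edges, so the height is 6.

6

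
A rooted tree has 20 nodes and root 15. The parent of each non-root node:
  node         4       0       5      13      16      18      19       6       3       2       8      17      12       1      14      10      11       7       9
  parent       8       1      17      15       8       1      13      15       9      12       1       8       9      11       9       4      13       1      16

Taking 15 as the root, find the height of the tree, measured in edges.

A deepest node is 2, reached by 15 → 13 → 11 → 1 → 8 → 16 → 9 → 12 → 2.
That path has 8 edges, so the height is 8.

8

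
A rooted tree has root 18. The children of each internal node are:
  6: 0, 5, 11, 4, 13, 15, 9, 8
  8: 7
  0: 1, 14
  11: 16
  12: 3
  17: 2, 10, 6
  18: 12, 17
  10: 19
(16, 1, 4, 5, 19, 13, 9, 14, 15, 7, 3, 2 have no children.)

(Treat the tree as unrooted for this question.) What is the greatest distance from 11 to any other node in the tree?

A farthest node from 11 is 3.
The path 11-6-17-18-12-3 has 5 edges.

5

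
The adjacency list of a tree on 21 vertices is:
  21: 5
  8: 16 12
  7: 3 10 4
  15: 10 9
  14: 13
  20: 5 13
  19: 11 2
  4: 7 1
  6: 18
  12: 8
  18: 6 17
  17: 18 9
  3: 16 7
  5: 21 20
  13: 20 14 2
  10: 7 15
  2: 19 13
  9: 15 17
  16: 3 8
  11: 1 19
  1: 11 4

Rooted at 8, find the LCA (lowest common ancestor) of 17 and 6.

17's ancestor chain is 17, 9, 15, 10, 7, 3, 16, 8 and 6's is 6, 18, 17, 9, 15, 10, 7, 3, 16, 8; they first meet at 17.

17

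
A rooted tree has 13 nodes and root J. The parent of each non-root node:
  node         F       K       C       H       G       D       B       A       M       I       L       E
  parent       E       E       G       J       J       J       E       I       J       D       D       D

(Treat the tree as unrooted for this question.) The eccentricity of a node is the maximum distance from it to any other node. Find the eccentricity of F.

5

The node farthest from F is C, via F – E – D – J – G – C — 5 edges.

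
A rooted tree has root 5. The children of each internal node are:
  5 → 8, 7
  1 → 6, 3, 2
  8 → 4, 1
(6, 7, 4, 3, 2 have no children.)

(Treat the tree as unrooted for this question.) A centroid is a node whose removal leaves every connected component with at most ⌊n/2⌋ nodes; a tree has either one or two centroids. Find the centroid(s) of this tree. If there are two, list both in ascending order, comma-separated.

1, 8

Delete 8: the remaining components have sizes 4, 2, 1. Max 4 ≤ 4, so 8 is a centroid.
Its neighbour 1 also leaves a largest component of size 4, so both are centroids.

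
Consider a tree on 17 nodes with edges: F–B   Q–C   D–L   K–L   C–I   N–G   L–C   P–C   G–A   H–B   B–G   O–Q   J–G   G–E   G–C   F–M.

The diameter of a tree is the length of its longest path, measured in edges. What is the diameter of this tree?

6

A longest path is M-F-B-G-C-Q-O, with 6 edges.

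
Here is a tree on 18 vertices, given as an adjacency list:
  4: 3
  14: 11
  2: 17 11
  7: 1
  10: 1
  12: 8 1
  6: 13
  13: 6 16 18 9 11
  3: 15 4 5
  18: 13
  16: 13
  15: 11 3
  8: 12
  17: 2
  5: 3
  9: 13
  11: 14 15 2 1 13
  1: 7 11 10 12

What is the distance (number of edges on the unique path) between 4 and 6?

Walking from 4: 4 - 3 - 15 - 11 - 13 - 6. Length 5.

5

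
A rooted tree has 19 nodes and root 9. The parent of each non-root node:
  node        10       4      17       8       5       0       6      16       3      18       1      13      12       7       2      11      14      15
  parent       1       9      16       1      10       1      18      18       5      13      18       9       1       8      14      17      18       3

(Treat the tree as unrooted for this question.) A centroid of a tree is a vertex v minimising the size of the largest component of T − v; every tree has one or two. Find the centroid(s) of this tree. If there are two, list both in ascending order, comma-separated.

18

If 18 is removed the pieces have sizes 9, 3, 3, 2, 1, all ≤ ⌊19/2⌋ = 9.
Every other node leaves some component of size > 9, so the centroid is unique.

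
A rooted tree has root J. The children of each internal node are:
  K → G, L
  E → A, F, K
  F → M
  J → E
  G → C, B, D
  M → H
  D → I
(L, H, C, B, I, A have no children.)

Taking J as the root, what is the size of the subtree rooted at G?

5

G's subtree: {G, D, B, C, I}, size 5.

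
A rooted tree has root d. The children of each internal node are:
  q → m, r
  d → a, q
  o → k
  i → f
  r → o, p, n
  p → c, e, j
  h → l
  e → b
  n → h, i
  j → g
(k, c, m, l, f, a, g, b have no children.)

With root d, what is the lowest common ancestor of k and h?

r

Path k→root: k o r q d; path h→root: h n r q d.
First common node: r.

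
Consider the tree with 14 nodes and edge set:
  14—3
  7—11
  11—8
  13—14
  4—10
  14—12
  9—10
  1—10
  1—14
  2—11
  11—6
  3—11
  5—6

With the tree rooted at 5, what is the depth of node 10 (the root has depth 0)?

6

Path from 5 to 10: 5 → 6 → 11 → 3 → 14 → 1 → 10, which has 6 edges.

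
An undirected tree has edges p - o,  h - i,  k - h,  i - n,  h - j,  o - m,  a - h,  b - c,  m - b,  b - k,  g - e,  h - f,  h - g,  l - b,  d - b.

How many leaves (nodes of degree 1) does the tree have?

9

Exactly 9 nodes have a single neighbour: a, c, d, e, f, j, l, n, p.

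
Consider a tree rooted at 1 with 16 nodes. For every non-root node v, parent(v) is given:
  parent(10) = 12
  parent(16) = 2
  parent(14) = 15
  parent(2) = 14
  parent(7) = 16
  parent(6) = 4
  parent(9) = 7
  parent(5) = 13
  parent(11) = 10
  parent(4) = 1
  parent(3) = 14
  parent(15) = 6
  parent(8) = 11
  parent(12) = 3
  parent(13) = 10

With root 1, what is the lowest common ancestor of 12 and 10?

12's ancestor chain is 12, 3, 14, 15, 6, 4, 1 and 10's is 10, 12, 3, 14, 15, 6, 4, 1; they first meet at 12.

12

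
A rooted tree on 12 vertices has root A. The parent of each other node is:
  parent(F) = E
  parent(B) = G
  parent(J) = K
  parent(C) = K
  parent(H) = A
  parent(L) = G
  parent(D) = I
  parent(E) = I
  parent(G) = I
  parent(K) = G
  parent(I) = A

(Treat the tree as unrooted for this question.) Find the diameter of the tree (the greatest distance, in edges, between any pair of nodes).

Starting from F, a farthest node is J at distance 5.
One longest path: F-E-I-G-K-J.
So the diameter is 5.

5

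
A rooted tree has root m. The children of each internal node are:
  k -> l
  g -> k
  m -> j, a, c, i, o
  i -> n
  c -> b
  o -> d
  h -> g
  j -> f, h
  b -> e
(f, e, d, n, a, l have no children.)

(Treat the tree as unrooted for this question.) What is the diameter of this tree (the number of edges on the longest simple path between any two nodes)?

8

BFS from l reaches e last, at distance 8; BFS from e confirms no node is farther.
Path: l – k – g – h – j – m – c – b – e.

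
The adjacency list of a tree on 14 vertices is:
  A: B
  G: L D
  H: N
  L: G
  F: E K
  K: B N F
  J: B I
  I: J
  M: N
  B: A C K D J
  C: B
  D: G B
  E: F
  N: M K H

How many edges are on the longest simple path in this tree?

6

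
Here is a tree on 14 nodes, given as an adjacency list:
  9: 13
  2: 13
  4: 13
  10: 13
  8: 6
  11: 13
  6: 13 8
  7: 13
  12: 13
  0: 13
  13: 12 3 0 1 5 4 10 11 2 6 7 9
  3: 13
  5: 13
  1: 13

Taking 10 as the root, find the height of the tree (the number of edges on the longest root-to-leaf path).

3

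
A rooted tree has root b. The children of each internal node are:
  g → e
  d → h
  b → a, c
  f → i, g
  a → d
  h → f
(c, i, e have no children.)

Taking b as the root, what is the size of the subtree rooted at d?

d's subtree: {d, h, f, g, i, e}, size 6.

6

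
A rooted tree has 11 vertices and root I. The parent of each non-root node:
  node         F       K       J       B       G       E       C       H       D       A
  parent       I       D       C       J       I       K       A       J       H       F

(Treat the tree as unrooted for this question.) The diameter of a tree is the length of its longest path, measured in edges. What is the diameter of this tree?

9

A longest path is E – K – D – H – J – C – A – F – I – G, with 9 edges.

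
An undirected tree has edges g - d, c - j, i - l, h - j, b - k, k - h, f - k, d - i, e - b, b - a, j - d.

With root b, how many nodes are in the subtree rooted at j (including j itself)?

j's subtree: {j, d, c, i, g, l}, size 6.

6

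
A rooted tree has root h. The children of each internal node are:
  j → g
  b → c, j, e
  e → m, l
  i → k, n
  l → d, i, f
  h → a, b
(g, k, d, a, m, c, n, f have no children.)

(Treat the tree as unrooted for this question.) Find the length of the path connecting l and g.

l–e–b–j–g: 4 edges.

4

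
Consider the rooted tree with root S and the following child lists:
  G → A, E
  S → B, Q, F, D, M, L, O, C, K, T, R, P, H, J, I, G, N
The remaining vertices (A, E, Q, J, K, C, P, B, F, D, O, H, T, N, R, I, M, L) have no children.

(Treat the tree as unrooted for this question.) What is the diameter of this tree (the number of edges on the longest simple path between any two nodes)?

Starting from E, a farthest node is P at distance 3.
One longest path: E - G - S - P.
So the diameter is 3.

3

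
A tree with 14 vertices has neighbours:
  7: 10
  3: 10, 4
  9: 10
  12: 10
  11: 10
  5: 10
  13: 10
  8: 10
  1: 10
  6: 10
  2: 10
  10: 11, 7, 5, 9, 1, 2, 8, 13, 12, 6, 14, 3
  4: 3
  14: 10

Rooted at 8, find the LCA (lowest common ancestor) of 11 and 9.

Ancestors of 11 (toward the root): 11, 10, 8.
Ancestors of 9: 9, 10, 8.
The deepest node appearing in both lists is 10.

10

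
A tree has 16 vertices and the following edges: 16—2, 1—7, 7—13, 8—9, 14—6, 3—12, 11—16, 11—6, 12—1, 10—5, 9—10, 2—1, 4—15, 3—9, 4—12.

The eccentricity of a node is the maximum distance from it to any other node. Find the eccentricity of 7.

The node farthest from 7 is 14 (5 also at distance 6), via 7-1-2-16-11-6-14 — 6 edges.

6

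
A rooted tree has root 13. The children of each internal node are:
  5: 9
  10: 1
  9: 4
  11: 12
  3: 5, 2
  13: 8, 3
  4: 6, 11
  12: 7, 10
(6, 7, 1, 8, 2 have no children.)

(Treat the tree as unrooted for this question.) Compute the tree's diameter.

9

BFS from 1 reaches 8 last, at distance 9; BFS from 8 confirms no node is farther.
Path: 1–10–12–11–4–9–5–3–13–8.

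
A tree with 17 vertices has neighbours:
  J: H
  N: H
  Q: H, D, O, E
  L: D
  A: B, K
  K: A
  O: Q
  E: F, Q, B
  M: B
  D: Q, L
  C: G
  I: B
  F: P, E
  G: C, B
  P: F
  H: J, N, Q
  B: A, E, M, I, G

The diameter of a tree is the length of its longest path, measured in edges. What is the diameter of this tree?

6

Starting from J, a farthest node is K at distance 6.
One longest path: J – H – Q – E – B – A – K.
So the diameter is 6.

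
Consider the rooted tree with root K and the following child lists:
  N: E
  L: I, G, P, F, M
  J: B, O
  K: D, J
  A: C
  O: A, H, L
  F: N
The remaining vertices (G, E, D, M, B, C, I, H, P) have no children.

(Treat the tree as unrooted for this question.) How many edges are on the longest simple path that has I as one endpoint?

5

A farthest node from I is D.
The path I-L-O-J-K-D has 5 edges.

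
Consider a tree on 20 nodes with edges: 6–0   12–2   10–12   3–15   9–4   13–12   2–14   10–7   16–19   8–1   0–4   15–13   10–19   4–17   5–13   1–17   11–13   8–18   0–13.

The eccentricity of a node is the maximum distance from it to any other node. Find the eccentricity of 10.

Distances from 10 peak at 8, attained at 18.
10 – 12 – 13 – 0 – 4 – 17 – 1 – 8 – 18

8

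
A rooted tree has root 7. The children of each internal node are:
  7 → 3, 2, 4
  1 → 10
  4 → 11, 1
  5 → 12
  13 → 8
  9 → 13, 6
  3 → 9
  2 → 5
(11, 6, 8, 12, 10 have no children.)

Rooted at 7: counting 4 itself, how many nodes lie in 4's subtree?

4

Descendants of 4 (including itself): 4, 11, 1, 10. That's 4.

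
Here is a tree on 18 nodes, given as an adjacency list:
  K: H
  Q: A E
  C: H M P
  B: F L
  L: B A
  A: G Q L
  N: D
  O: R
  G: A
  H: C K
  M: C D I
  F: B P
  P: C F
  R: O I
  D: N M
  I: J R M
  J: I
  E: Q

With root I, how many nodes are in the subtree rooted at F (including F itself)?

7

Descendants of F (including itself): F, B, L, A, Q, G, E. That's 7.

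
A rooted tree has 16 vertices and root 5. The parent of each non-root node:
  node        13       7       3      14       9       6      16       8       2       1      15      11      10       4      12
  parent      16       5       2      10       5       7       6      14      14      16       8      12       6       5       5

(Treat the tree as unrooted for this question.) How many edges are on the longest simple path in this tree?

8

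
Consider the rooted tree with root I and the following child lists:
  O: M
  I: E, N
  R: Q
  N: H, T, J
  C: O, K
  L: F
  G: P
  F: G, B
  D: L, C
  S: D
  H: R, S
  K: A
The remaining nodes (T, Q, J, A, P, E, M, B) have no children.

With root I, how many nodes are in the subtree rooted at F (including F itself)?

4

Descendants of F (including itself): F, B, G, P. That's 4.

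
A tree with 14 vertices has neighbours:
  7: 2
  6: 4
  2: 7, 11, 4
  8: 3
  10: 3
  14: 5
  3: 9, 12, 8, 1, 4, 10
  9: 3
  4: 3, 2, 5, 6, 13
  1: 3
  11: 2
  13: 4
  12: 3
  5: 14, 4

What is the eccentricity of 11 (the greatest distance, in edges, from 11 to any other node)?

4

Distances from 11 peak at 4, attained at 8 (12, 1, 9, 10, 14 also at distance 4).
11-2-4-3-8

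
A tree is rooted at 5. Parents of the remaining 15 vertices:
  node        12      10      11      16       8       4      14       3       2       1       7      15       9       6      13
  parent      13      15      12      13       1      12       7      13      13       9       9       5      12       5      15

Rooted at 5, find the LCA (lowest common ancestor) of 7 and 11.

12

Path 7→root: 7 9 12 13 15 5; path 11→root: 11 12 13 15 5.
First common node: 12.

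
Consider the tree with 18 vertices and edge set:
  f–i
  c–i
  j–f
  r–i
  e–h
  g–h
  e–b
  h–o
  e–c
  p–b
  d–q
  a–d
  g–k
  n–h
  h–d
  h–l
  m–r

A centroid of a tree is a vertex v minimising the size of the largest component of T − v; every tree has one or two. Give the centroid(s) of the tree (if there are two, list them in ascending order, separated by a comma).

e, h

Removing e splits the tree into components of sizes 9, 6, 2; the largest is 9 ≤ ⌊18/2⌋ = 9.
h is adjacent to e and is also a centroid (the largest component after removing it is likewise 9).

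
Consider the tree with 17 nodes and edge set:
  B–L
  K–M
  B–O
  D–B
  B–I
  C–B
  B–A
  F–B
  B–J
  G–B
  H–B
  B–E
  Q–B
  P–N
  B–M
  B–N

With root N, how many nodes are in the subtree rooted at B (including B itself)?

15

Descendants of B (including itself): B, Q, H, E, M, A, I, C, L, J, G, O, F, D, K. That's 15.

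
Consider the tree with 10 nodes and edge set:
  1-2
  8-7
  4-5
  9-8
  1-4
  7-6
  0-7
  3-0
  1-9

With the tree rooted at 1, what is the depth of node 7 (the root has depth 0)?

Climbing from 7 to the root: 7–8–9–1. That's 3 steps.

3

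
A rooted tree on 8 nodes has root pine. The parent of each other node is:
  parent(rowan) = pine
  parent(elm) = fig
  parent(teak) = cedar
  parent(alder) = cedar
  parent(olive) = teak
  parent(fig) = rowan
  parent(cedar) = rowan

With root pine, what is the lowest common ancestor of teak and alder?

teak's ancestor chain is teak, cedar, rowan, pine and alder's is alder, cedar, rowan, pine; they first meet at cedar.

cedar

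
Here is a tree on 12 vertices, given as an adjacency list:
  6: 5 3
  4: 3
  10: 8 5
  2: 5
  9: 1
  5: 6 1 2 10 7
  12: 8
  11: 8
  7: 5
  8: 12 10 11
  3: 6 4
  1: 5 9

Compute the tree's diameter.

Starting from 4, a farthest node is 12 at distance 6.
One longest path: 4-3-6-5-10-8-12.
So the diameter is 6.

6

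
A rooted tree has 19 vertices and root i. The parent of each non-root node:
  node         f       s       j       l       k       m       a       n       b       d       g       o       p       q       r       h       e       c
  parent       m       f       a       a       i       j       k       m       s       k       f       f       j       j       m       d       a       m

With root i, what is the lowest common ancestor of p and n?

Path p→root: p j a k i; path n→root: n m j a k i.
First common node: j.

j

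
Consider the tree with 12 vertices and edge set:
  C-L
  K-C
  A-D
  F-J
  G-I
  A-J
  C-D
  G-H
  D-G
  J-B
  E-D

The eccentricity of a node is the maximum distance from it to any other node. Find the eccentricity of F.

A farthest node from F is K (L, H, I also at distance 5).
The path F – J – A – D – C – K has 5 edges.

5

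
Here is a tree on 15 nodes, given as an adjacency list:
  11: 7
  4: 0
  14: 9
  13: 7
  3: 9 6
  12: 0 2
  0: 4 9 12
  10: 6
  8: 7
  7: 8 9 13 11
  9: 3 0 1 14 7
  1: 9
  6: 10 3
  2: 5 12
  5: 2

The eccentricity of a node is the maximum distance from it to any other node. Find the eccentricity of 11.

6

The node farthest from 11 is 5, via 11-7-9-0-12-2-5 — 6 edges.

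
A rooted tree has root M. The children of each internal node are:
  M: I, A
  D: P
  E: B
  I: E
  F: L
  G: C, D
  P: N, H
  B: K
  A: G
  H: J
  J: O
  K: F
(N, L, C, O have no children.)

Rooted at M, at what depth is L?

M → I → E → B → K → F → L — 6 edges.

6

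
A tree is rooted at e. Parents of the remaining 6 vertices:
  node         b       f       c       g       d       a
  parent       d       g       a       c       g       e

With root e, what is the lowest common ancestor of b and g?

g

b's ancestor chain is b, d, g, c, a, e and g's is g, c, a, e; they first meet at g.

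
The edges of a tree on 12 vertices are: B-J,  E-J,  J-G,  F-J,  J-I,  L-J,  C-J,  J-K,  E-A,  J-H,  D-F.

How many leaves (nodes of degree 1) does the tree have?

9

Degree-1 nodes: A, B, C, D, G, H, I, K, L — 9 of them.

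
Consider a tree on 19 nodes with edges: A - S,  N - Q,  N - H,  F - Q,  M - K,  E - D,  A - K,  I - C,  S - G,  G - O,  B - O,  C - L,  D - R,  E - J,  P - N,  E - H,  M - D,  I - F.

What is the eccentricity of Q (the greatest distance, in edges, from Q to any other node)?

11

A farthest node from Q is B.
The path Q – N – H – E – D – M – K – A – S – G – O – B has 11 edges.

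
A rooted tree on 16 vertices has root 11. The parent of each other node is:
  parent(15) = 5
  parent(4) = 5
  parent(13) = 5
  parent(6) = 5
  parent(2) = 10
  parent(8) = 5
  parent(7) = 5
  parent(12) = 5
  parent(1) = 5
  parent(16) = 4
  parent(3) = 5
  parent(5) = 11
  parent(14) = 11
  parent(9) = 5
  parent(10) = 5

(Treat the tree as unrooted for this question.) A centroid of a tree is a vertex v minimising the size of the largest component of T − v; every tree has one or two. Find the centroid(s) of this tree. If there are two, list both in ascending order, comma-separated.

Removing 5 splits the tree into components of sizes 2, 2, 2, 1, 1, 1, 1, 1, 1, 1, 1, 1; the largest is 2 ≤ ⌊16/2⌋ = 8.
No neighbour of 5 does as well, so 5 is the unique centroid.

5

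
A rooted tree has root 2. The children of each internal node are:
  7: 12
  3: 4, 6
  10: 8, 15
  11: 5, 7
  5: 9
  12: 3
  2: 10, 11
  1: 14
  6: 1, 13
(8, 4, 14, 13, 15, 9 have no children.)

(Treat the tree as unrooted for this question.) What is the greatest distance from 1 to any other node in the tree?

8

The node farthest from 1 is 15 (8 also at distance 8), via 1–6–3–12–7–11–2–10–15 — 8 edges.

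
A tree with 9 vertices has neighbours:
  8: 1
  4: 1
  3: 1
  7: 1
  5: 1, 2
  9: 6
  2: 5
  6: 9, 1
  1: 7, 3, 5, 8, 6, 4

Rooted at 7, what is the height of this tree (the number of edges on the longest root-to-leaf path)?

The longest root-to-leaf path is 7 – 1 – 5 – 2 (3 edges).

3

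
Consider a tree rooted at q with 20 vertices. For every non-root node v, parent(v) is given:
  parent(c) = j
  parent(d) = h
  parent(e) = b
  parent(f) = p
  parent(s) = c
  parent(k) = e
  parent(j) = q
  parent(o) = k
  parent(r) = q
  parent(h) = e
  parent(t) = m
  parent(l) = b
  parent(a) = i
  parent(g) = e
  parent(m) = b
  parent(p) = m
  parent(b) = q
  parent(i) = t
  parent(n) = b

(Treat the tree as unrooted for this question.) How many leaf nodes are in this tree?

The leaves are a, d, f, g, l, n, o, r, s.
That is 9 leaves.

9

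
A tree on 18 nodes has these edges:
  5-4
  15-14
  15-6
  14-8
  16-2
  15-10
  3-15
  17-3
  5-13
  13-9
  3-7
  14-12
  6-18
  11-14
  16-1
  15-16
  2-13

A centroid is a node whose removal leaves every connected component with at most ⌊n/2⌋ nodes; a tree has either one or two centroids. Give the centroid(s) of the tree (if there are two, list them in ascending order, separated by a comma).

Delete 15: the remaining components have sizes 7, 4, 3, 2, 1. Max 7 ≤ 9, so 15 is a centroid.
No neighbour of 15 does as well, so 15 is the unique centroid.

15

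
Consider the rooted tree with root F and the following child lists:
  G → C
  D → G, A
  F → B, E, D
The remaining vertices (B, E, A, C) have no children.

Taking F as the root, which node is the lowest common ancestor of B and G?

Path B→root: B F; path G→root: G D F.
First common node: F.

F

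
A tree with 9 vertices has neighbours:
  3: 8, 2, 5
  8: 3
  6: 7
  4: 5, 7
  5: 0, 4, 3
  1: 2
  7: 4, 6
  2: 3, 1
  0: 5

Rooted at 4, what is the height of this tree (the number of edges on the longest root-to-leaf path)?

4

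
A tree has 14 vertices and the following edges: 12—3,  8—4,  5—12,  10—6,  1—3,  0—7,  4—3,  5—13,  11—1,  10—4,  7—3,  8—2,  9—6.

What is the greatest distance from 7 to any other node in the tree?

Distances from 7 peak at 5, attained at 9.
7–3–4–10–6–9

5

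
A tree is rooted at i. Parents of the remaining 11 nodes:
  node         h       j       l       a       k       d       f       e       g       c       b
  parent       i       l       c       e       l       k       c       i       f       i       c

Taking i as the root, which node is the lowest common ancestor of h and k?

Path h→root: h i; path k→root: k l c i.
First common node: i.

i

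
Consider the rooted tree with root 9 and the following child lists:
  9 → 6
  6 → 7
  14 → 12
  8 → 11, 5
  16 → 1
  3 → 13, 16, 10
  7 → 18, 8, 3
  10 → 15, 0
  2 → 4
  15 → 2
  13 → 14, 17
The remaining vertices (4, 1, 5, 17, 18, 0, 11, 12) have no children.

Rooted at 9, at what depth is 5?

Path from 9 to 5: 9 – 6 – 7 – 8 – 5, which has 4 edges.

4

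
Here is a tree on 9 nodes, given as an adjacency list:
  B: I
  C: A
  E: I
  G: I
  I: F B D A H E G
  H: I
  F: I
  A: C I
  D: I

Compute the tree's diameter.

3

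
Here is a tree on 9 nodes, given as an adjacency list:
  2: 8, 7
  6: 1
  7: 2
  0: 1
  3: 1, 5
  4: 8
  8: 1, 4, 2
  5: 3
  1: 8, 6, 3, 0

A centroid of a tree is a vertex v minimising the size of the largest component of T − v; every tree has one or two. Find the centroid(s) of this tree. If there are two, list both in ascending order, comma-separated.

1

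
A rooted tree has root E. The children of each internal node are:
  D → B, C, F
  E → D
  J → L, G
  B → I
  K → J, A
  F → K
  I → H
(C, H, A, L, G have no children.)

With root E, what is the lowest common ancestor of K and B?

Path K→root: K F D E; path B→root: B D E.
First common node: D.

D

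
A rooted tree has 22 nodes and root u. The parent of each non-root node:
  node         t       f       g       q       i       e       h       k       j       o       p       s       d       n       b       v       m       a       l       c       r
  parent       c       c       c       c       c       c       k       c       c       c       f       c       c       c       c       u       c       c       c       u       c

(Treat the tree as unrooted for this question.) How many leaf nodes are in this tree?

18

Exactly 18 nodes have a single neighbour: a, b, d, e, g, h, i, j, l, m, n, o, p, q, r, s, t, v.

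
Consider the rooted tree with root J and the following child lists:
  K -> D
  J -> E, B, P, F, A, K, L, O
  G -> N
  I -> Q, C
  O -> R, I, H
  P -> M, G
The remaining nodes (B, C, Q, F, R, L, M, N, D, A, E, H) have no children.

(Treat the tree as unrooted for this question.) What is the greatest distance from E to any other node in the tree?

A farthest node from E is Q (C, N also at distance 4).
The path E – J – O – I – Q has 4 edges.

4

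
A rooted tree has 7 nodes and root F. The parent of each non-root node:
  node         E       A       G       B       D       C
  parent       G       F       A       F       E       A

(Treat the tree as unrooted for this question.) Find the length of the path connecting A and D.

3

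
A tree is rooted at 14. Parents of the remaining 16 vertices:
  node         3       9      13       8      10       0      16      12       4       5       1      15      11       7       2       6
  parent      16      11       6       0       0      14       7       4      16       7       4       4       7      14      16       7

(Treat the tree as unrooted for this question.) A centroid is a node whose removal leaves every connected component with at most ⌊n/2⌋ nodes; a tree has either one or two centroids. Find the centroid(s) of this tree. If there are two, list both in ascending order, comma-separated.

Removing 7 splits the tree into components of sizes 7, 4, 2, 2, 1; the largest is 7 ≤ ⌊17/2⌋ = 8.
Every other node leaves some component of size > 8, so the centroid is unique.

7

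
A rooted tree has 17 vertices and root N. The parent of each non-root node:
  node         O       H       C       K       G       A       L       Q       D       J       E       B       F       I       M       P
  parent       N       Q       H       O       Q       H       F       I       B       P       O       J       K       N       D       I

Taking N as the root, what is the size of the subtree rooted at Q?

The subtree rooted at Q contains: Q, G, H, C, A — 5 nodes.

5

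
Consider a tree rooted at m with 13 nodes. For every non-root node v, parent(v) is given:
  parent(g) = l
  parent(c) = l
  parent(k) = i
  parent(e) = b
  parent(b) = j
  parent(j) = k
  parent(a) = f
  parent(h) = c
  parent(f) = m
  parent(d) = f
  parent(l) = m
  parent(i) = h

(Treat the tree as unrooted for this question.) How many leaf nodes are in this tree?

4

Exactly 4 nodes have a single neighbour: a, d, e, g.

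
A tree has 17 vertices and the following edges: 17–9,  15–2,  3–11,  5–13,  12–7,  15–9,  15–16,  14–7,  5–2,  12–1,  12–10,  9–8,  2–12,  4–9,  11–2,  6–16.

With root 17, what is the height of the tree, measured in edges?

A deepest node is 14, reached by 17 → 9 → 15 → 2 → 12 → 7 → 14.
That path has 6 edges, so the height is 6.

6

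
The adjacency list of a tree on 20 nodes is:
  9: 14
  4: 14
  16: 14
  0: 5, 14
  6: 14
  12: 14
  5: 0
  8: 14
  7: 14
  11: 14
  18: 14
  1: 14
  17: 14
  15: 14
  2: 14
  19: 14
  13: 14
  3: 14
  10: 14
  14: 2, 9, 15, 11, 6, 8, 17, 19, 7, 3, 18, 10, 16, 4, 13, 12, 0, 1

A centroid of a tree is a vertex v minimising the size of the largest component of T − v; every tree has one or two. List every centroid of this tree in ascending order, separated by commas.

Removing 14 splits the tree into components of sizes 2, 1, 1, 1, 1, 1, 1, 1, 1, 1, 1, 1, 1, 1, 1, 1, 1, 1; the largest is 2 ≤ ⌊20/2⌋ = 10.
No neighbour of 14 does as well, so 14 is the unique centroid.

14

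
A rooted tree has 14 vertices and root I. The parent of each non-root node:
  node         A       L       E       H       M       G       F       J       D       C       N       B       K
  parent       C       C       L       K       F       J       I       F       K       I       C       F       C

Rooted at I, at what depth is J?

2

I–F–J — 2 edges.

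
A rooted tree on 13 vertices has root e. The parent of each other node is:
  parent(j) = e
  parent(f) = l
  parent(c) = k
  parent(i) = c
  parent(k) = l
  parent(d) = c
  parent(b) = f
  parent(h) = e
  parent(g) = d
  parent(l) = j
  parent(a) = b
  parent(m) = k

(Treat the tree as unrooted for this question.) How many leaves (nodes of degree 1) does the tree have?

Exactly 5 nodes have a single neighbour: a, g, h, i, m.

5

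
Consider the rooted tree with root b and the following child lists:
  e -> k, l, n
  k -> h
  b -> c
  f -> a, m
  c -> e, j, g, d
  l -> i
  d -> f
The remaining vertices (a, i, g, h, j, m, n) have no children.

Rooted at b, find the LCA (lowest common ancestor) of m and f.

f

m's ancestor chain is m, f, d, c, b and f's is f, d, c, b; they first meet at f.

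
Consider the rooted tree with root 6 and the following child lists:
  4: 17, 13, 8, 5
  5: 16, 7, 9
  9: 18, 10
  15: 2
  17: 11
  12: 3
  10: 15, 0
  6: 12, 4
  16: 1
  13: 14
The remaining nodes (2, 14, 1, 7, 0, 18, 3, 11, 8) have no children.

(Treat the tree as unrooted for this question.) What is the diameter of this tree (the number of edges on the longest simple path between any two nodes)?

8

Starting from 2, a farthest node is 3 at distance 8.
One longest path: 2-15-10-9-5-4-6-12-3.
So the diameter is 8.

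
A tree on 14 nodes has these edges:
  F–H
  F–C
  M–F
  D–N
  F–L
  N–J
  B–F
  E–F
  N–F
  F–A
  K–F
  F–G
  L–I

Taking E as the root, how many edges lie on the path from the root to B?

2

E → F → B — 2 edges.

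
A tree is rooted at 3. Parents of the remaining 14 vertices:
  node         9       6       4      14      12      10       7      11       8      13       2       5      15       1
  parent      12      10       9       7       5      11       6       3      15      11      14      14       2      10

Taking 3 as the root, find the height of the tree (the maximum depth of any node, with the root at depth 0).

4 sits deepest: 3 – 11 – 10 – 6 – 7 – 14 – 5 – 12 – 9 – 4 — 9 edges from the root.

9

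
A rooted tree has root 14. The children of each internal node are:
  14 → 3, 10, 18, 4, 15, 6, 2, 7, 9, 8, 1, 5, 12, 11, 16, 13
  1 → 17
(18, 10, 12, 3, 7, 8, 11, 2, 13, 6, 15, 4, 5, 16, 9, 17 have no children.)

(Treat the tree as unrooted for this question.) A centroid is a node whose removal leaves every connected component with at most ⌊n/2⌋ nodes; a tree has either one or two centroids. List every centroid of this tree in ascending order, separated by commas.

Delete 14: the remaining components have sizes 2, 1, 1, 1, 1, 1, 1, 1, 1, 1, 1, 1, 1, 1, 1, 1. Max 2 ≤ 9, so 14 is a centroid.
Every other node leaves some component of size > 9, so the centroid is unique.

14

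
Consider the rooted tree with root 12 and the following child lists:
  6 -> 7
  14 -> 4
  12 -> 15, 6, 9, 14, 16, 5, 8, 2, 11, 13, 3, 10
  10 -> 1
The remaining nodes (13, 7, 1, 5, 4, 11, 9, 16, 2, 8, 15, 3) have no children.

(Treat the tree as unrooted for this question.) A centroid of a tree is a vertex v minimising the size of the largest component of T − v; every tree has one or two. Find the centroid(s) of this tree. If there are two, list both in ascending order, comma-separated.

12

Removing 12 splits the tree into components of sizes 2, 2, 2, 1, 1, 1, 1, 1, 1, 1, 1, 1; the largest is 2 ≤ ⌊16/2⌋ = 8.
Every other node leaves some component of size > 8, so the centroid is unique.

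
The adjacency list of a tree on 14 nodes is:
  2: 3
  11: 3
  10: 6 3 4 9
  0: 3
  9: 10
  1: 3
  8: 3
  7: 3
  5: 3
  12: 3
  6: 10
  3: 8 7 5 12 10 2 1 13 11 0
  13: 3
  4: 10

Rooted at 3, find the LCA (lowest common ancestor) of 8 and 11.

8's ancestor chain is 8, 3 and 11's is 11, 3; they first meet at 3.

3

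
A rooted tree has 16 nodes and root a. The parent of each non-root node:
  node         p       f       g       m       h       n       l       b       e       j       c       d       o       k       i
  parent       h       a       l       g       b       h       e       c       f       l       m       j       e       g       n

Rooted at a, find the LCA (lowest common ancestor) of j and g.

l

Ancestors of j (toward the root): j, l, e, f, a.
Ancestors of g: g, l, e, f, a.
The deepest node appearing in both lists is l.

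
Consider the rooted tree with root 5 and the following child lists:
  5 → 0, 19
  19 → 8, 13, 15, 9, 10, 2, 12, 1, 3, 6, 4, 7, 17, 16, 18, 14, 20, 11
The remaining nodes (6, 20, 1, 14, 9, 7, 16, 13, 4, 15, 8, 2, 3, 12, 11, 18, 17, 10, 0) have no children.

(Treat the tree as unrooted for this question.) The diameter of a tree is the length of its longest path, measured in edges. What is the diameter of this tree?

3

Starting from 0, a farthest node is 15 at distance 3.
One longest path: 0-5-19-15.
So the diameter is 3.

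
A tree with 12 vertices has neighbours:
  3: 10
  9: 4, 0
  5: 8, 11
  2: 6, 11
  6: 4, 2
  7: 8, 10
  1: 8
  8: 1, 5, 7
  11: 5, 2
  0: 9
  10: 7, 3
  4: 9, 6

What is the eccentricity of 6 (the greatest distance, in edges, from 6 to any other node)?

7

The node farthest from 6 is 3, via 6 – 2 – 11 – 5 – 8 – 7 – 10 – 3 — 7 edges.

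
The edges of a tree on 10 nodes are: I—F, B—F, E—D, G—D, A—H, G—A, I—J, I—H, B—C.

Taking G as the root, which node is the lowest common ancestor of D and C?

G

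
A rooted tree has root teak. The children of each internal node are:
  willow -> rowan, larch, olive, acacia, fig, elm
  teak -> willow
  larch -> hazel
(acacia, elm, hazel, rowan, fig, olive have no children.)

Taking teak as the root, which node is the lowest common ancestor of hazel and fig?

willow

Path hazel→root: hazel larch willow teak; path fig→root: fig willow teak.
First common node: willow.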